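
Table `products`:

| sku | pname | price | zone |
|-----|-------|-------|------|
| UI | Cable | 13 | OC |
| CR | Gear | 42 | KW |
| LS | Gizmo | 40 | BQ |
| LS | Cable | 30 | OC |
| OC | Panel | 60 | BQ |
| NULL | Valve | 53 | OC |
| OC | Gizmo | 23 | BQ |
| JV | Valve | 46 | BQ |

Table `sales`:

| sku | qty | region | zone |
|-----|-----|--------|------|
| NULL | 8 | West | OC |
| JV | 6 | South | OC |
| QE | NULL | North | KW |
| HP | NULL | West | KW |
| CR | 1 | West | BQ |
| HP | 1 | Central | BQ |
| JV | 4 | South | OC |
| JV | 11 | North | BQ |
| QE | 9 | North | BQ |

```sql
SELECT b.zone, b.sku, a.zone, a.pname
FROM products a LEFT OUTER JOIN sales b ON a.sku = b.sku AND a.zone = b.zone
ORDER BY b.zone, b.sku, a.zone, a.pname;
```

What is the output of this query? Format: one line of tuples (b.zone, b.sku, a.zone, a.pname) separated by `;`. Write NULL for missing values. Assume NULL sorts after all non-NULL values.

LEFT JOIN keeps every row from `products`; unmatched rows get NULL for `sales`'s columns.
Matching on a.sku = b.sku AND a.zone = b.zone. A NULL in a compared column never satisfies the condition.
Matched pairs: 1; unmatched a rows kept: 7.

(BQ, JV, BQ, Valve); (NULL, NULL, BQ, Gizmo); (NULL, NULL, BQ, Gizmo); (NULL, NULL, BQ, Panel); (NULL, NULL, KW, Gear); (NULL, NULL, OC, Cable); (NULL, NULL, OC, Cable); (NULL, NULL, OC, Valve)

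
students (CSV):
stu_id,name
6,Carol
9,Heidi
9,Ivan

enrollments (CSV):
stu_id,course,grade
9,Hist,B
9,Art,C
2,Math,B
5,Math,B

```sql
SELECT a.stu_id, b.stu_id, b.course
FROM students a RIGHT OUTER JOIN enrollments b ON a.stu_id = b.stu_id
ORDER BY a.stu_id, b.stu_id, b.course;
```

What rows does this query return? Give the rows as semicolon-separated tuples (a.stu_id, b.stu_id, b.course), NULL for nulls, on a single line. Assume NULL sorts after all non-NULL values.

(9, 9, Art); (9, 9, Art); (9, 9, Hist); (9, 9, Hist); (NULL, 2, Math); (NULL, 5, Math)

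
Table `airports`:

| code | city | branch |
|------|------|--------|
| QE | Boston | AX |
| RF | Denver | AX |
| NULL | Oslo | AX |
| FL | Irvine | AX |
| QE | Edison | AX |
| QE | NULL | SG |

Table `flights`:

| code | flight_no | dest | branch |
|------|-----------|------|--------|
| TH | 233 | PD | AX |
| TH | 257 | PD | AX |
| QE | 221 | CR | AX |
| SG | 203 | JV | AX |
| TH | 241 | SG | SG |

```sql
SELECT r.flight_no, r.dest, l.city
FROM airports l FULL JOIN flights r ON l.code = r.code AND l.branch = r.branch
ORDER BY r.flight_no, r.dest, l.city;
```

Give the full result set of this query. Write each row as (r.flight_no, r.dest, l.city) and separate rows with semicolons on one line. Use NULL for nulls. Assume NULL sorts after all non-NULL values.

FULL OUTER JOIN keeps every row from both sides; unmatched rows get NULL for the other side's columns.
Matching on l.code = r.code AND l.branch = r.branch. A NULL in a compared column never satisfies the condition.
- l row (code=QE, branch=AX): matches 1 r row(s) → 1 output row(s).
- l row (code=RF, branch=AX): no match → kept, r columns NULL.
- l row (code=NULL, branch=AX): no match → kept, r columns NULL.
- l row (code=FL, branch=AX): no match → kept, r columns NULL.
- l row (code=QE, branch=AX): matches 1 r row(s) → 1 output row(s).
- l row (code=QE, branch=SG): no match → kept, r columns NULL.
- 4 r row(s) had no l match → kept, l columns NULL.
After projecting and ordering:
r.flight_no | r.dest | l.city
203 | JV | NULL
221 | CR | Boston
221 | CR | Edison
233 | PD | NULL
241 | SG | NULL
257 | PD | NULL
NULL | NULL | Denver
NULL | NULL | Irvine
NULL | NULL | Oslo
NULL | NULL | NULL

(203, JV, NULL); (221, CR, Boston); (221, CR, Edison); (233, PD, NULL); (241, SG, NULL); (257, PD, NULL); (NULL, NULL, Denver); (NULL, NULL, Irvine); (NULL, NULL, Oslo); (NULL, NULL, NULL)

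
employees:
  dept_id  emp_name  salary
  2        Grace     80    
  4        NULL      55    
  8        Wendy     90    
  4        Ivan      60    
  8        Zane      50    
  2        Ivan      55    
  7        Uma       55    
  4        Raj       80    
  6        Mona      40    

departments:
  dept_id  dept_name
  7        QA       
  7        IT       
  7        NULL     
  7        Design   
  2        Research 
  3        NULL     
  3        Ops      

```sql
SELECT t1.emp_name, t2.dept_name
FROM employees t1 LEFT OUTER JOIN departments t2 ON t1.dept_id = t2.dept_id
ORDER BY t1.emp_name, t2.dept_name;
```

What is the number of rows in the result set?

LEFT JOIN keeps every row from `employees`; unmatched rows get NULL for `departments`'s columns.
Matching on t1.dept_id = t2.dept_id.
- t1 (dept_id=2) pairs with 1 row(s) of t2.
- t1 (dept_id=4) has no partner → padded with NULL.
- t1 (dept_id=8) has no partner → padded with NULL.
- t1 (dept_id=4) has no partner → padded with NULL.
- t1 (dept_id=8) has no partner → padded with NULL.
- t1 (dept_id=2) pairs with 1 row(s) of t2.
- t1 (dept_id=7) pairs with 4 row(s) of t2.
- t1 (dept_id=4) has no partner → padded with NULL.
- t1 (dept_id=6) has no partner → padded with NULL.
Total: 6 matched + 6 padded = 12 rows.

12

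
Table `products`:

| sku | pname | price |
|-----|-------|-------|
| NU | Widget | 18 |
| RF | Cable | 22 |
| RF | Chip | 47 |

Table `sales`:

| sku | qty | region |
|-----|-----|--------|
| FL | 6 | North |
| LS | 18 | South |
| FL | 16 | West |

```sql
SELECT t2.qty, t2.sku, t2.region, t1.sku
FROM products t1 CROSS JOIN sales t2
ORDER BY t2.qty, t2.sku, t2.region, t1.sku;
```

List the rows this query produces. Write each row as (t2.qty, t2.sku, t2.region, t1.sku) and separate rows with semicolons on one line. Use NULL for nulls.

CROSS JOIN pairs every row of `products` with every row of `sales`: 3 × 3 = 9 rows.

(6, FL, North, NU); (6, FL, North, RF); (6, FL, North, RF); (16, FL, West, NU); (16, FL, West, RF); (16, FL, West, RF); (18, LS, South, NU); (18, LS, South, RF); (18, LS, South, RF)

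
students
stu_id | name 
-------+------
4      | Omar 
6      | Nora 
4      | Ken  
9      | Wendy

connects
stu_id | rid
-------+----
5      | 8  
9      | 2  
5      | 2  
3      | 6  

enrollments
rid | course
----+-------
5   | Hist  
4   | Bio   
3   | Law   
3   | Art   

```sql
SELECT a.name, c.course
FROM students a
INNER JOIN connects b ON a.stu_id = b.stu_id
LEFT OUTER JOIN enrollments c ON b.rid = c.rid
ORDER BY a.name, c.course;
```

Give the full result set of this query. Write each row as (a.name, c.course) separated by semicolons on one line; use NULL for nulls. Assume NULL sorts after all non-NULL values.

(Wendy, NULL)

Joins associate left-to-right: students INNER JOIN connects on stu_id gives 1 intermediate row(s).
Then LEFT JOIN `enrollments c` on rid: each of those 1 rows is kept; rows whose b.rid has no match in c get NULL for c's columns.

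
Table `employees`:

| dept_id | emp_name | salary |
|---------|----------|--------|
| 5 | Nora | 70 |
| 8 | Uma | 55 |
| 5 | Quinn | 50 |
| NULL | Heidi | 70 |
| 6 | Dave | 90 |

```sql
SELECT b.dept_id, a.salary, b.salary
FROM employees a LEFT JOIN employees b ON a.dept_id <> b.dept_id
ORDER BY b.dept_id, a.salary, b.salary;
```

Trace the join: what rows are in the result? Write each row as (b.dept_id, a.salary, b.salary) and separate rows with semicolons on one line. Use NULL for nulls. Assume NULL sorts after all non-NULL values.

LEFT JOIN keeps every row from `employees a`; unmatched rows get NULL for `employees b`'s columns.
Matching on a.dept_id <> b.dept_id. A NULL in a compared column never satisfies the condition.
- a row (dept_id=5): matches 2 b row(s) → 2 output row(s).
- a row (dept_id=8): matches 3 b row(s) → 3 output row(s).
- a row (dept_id=5): matches 2 b row(s) → 2 output row(s).
- a row (dept_id=NULL): no match → kept, b columns NULL.
- a row (dept_id=6): matches 3 b row(s) → 3 output row(s).

(5, 55, 50); (5, 55, 70); (5, 90, 50); (5, 90, 70); (6, 50, 90); (6, 55, 90); (6, 70, 90); (8, 50, 55); (8, 70, 55); (8, 90, 55); (NULL, 70, NULL)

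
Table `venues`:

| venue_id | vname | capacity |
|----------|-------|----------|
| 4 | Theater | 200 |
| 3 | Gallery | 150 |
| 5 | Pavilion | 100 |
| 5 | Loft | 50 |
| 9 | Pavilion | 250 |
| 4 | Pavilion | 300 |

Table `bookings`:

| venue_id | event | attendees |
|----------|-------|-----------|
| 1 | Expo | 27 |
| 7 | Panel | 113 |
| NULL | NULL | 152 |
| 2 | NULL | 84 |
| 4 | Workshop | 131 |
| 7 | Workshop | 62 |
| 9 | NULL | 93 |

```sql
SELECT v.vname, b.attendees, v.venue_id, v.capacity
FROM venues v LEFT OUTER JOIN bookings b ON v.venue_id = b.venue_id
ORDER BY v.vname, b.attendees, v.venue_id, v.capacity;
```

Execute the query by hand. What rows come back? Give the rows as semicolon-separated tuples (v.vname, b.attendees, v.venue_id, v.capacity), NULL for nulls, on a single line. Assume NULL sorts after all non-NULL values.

(Gallery, NULL, 3, 150); (Loft, NULL, 5, 50); (Pavilion, 93, 9, 250); (Pavilion, 131, 4, 300); (Pavilion, NULL, 5, 100); (Theater, 131, 4, 200)

LEFT JOIN keeps every row from `venues`; unmatched rows get NULL for `bookings`'s columns.
Matching on v.venue_id = b.venue_id. A NULL in a compared column never satisfies the condition.
Matched pairs: 3; unmatched v rows kept: 3.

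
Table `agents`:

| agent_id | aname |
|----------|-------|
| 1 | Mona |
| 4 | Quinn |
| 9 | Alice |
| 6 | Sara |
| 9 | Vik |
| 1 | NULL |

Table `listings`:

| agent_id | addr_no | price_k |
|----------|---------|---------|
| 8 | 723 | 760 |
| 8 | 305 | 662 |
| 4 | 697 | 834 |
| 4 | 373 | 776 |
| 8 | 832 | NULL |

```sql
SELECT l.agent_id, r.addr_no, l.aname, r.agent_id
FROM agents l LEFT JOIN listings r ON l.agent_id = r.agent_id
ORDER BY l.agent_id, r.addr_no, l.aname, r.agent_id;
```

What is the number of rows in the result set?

LEFT JOIN keeps every row from `agents`; unmatched rows get NULL for `listings`'s columns.
Matching on l.agent_id = r.agent_id.
Matched pairs: 2; unmatched l rows kept: 5.
Total: 2 matched + 5 padded = 7 rows.

7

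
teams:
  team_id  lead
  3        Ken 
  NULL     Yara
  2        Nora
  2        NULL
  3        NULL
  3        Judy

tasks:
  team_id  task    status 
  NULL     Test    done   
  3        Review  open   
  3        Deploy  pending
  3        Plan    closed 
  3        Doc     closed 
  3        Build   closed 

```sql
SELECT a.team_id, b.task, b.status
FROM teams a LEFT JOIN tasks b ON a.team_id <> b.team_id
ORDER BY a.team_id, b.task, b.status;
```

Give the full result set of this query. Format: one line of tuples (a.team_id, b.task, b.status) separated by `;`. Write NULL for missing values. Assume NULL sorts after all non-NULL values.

LEFT JOIN keeps every row from `teams`; unmatched rows get NULL for `tasks`'s columns.
Matching on a.team_id <> b.team_id. A NULL in a compared column never satisfies the condition.
- a row (team_id=3): no match → kept, b columns NULL.
- a row (team_id=NULL): no match → kept, b columns NULL.
- a row (team_id=2): matches 5 b row(s) → 5 output row(s).
- a row (team_id=2): matches 5 b row(s) → 5 output row(s).
- a row (team_id=3): no match → kept, b columns NULL.
- a row (team_id=3): no match → kept, b columns NULL.

(2, Build, closed); (2, Build, closed); (2, Deploy, pending); (2, Deploy, pending); (2, Doc, closed); (2, Doc, closed); (2, Plan, closed); (2, Plan, closed); (2, Review, open); (2, Review, open); (3, NULL, NULL); (3, NULL, NULL); (3, NULL, NULL); (NULL, NULL, NULL)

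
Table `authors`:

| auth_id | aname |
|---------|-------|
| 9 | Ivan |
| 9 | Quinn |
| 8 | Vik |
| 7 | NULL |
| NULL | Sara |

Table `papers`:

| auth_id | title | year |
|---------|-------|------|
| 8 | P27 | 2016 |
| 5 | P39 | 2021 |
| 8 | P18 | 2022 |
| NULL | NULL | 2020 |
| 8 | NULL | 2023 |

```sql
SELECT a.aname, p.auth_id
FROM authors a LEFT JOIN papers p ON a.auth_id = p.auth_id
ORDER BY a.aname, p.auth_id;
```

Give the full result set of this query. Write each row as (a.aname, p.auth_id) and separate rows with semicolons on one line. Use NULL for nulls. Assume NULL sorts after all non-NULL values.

LEFT JOIN keeps every row from `authors`; unmatched rows get NULL for `papers`'s columns.
Matching on a.auth_id = p.auth_id. A NULL in a compared column never satisfies the condition.
- a row (auth_id=9): no match → kept, p columns NULL.
- a row (auth_id=9): no match → kept, p columns NULL.
- a row (auth_id=8): matches 3 p row(s) → 3 output row(s).
- a row (auth_id=7): no match → kept, p columns NULL.
- a row (auth_id=NULL): no match → kept, p columns NULL.
After projecting and ordering:
a.aname | p.auth_id
Ivan | NULL
Quinn | NULL
Sara | NULL
Vik | 8
Vik | 8
Vik | 8
NULL | NULL

(Ivan, NULL); (Quinn, NULL); (Sara, NULL); (Vik, 8); (Vik, 8); (Vik, 8); (NULL, NULL)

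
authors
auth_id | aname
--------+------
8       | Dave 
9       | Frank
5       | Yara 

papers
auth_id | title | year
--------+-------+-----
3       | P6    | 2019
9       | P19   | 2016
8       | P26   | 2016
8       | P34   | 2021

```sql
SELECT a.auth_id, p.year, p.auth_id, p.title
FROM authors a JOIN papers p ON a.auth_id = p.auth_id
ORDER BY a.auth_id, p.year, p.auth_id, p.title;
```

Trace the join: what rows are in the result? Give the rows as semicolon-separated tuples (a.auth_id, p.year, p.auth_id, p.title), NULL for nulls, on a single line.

(8, 2016, 8, P26); (8, 2021, 8, P34); (9, 2016, 9, P19)

INNER JOIN keeps only pairs where the ON condition holds.
Matching on a.auth_id = p.auth_id.
Matched pairs: 3.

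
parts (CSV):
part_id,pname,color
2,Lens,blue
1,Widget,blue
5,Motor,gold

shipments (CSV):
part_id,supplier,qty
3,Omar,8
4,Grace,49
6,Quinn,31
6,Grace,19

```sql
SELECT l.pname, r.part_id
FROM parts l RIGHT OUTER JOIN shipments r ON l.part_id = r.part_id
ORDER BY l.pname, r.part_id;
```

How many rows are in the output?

4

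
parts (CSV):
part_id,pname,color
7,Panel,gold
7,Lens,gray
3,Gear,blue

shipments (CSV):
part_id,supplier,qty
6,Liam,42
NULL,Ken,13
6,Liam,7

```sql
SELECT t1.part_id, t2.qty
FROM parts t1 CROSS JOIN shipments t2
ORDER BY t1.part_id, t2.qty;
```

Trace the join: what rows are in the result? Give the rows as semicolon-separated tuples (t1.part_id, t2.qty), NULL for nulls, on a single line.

(3, 7); (3, 13); (3, 42); (7, 7); (7, 7); (7, 13); (7, 13); (7, 42); (7, 42)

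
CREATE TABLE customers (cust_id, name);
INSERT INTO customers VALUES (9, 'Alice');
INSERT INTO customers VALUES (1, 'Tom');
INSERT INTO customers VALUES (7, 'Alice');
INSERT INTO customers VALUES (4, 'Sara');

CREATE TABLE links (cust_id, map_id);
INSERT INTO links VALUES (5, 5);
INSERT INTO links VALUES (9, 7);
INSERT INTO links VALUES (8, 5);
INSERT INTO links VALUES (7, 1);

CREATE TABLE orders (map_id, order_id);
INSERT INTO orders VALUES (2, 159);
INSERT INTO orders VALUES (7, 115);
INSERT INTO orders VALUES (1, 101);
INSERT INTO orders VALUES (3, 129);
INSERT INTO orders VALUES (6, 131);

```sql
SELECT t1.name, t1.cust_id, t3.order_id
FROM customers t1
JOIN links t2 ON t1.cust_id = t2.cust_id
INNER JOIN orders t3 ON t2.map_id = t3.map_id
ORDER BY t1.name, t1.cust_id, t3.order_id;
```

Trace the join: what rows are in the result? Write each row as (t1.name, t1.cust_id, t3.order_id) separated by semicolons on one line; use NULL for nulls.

(Alice, 7, 101); (Alice, 9, 115)

Joins associate left-to-right: customers INNER JOIN links on cust_id gives 2 intermediate row(s).
Then INNER JOIN `orders t3` on map_id: keep only rows whose t2.map_id appears in t3.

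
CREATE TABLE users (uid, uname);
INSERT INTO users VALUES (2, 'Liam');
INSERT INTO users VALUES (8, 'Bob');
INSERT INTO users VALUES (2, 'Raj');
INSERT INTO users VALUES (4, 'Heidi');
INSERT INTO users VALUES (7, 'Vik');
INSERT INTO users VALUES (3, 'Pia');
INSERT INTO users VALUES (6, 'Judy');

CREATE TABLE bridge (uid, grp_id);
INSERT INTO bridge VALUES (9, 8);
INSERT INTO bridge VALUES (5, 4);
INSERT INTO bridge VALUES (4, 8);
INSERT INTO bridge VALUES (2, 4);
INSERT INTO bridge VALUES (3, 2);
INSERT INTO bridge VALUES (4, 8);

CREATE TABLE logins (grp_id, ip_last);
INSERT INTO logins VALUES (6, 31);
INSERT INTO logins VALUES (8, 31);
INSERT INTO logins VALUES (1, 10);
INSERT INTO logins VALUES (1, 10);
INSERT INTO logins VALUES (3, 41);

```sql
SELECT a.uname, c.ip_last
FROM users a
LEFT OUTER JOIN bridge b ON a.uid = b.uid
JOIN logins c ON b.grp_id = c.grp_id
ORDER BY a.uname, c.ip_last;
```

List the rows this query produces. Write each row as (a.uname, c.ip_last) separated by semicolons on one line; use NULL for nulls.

Evaluate left to right. First `users a LEFT JOIN bridge b` on uid: 8 row(s).
Then INNER JOIN `logins c` on grp_id: keep only rows whose b.grp_id appears in c.

(Heidi, 31); (Heidi, 31)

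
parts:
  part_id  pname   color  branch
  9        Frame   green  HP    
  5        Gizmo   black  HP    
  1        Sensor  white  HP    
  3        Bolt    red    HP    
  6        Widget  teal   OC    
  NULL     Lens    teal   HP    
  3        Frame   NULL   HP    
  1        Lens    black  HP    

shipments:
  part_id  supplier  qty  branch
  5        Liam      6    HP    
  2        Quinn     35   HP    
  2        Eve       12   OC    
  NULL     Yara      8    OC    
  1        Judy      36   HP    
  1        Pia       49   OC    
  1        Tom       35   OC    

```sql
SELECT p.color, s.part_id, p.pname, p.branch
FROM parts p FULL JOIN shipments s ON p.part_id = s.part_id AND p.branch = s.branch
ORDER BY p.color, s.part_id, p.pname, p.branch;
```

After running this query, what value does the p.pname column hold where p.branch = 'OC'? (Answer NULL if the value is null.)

FULL OUTER JOIN keeps every row from both sides; unmatched rows get NULL for the other side's columns.
Matching on p.part_id = s.part_id AND p.branch = s.branch. A NULL in a compared column never satisfies the condition.
Matched pairs: 3; unmatched p rows kept: 5; unmatched s rows kept: 5.

Widget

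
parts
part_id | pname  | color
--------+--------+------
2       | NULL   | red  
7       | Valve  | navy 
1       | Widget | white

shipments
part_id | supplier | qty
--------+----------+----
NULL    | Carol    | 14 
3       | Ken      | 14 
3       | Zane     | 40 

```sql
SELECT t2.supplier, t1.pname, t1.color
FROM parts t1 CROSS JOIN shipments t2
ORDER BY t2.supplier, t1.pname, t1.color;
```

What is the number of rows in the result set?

9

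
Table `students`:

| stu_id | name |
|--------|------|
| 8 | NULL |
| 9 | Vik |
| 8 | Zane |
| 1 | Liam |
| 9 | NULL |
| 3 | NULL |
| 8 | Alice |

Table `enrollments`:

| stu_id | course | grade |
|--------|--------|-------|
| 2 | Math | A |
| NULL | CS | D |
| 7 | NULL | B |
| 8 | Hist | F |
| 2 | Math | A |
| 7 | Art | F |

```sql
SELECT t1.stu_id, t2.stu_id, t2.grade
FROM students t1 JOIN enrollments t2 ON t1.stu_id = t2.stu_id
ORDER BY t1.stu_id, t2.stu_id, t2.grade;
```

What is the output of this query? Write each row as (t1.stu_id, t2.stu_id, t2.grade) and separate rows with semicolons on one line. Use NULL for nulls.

(8, 8, F); (8, 8, F); (8, 8, F)

INNER JOIN keeps only pairs where the ON condition holds.
Matching on t1.stu_id = t2.stu_id. A NULL in a compared column never satisfies the condition.
- stu_id=8: 1 matching t2 row(s), so 1 row(s) emitted.
- stu_id=9: no matching t2 row, dropped.
- stu_id=8: 1 matching t2 row(s), so 1 row(s) emitted.
- stu_id=1: no matching t2 row, dropped.
- stu_id=9: no matching t2 row, dropped.
- stu_id=3: no matching t2 row, dropped.
- stu_id=8: 1 matching t2 row(s), so 1 row(s) emitted.
After projecting and ordering:
t1.stu_id | t2.stu_id | t2.grade
8 | 8 | F
8 | 8 | F
8 | 8 | F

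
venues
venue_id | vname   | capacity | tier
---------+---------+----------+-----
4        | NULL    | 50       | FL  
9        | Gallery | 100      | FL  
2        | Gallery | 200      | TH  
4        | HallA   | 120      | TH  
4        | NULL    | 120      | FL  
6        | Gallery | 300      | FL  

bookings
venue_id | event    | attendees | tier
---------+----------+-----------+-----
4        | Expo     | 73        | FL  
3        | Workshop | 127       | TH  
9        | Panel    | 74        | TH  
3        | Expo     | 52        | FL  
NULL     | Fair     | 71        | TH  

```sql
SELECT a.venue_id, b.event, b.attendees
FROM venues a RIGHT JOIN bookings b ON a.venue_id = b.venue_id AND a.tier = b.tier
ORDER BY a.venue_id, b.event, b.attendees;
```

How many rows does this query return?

RIGHT JOIN keeps every row from `bookings`; unmatched rows get NULL for `venues`'s columns.
Matching on a.venue_id = b.venue_id AND a.tier = b.tier. A NULL in a compared column never satisfies the condition.
- a[0] venue_id=4, tier=FL → 1 match(es) in b → 1 row(s).
- a[1] venue_id=9, tier=FL → no match.
- a[2] venue_id=2, tier=TH → no match.
- a[3] venue_id=4, tier=TH → no match.
- a[4] venue_id=4, tier=FL → 1 match(es) in b → 1 row(s).
- a[5] venue_id=6, tier=FL → no match.
- 4 row(s) from b found no a partner → padded with NULL.
Total: 2 matched + 4 padded = 6 rows.

6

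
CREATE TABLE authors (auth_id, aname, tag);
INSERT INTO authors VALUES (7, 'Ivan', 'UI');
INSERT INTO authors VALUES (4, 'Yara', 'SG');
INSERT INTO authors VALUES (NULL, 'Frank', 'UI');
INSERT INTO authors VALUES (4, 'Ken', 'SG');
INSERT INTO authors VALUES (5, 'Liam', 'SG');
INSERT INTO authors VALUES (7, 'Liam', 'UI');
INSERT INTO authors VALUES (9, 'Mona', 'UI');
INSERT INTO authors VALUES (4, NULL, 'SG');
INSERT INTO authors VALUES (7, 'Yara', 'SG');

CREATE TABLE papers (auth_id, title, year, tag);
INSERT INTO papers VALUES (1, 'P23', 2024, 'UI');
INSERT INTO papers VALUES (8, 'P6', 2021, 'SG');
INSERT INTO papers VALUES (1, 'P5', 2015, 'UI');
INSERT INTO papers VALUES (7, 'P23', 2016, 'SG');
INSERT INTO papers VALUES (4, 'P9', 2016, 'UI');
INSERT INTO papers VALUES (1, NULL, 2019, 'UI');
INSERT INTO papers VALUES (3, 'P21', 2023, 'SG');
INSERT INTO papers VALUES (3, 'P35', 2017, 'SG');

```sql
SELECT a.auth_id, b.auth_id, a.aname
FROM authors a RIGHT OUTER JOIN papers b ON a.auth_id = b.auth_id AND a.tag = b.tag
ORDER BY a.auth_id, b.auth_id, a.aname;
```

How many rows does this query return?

RIGHT JOIN keeps every row from `papers`; unmatched rows get NULL for `authors`'s columns.
Matching on a.auth_id = b.auth_id AND a.tag = b.tag. A NULL in a compared column never satisfies the condition.
Matched pairs: 1; unmatched b rows kept: 7.
Total: 1 matched + 7 padded = 8 rows.

8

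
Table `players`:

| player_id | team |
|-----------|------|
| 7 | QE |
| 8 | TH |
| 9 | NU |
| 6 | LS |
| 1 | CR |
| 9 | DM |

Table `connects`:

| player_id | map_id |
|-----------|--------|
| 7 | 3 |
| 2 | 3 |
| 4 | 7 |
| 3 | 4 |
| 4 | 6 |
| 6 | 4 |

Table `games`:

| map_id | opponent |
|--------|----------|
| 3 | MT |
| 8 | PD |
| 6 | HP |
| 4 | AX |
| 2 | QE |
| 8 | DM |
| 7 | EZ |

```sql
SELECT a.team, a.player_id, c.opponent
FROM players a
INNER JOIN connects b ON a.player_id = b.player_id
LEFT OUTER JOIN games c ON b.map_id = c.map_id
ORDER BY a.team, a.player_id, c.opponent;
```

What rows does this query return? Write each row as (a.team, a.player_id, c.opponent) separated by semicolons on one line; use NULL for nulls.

Joins associate left-to-right: players INNER JOIN connects on player_id gives 2 intermediate row(s).
Then LEFT JOIN `games c` on map_id: each of those 2 rows is kept; rows whose b.map_id has no match in c get NULL for c's columns.

(LS, 6, AX); (QE, 7, MT)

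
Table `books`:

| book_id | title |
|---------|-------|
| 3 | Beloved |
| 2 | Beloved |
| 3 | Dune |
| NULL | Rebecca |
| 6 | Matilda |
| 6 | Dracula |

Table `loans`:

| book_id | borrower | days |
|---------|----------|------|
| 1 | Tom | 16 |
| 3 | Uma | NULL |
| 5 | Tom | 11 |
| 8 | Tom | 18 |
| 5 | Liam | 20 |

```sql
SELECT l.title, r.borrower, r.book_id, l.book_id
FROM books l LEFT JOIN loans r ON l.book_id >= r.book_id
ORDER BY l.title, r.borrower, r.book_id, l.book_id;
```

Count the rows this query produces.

14

LEFT JOIN keeps every row from `books`; unmatched rows get NULL for `loans`'s columns.
Matching on l.book_id >= r.book_id. A NULL in a compared column never satisfies the condition.
Matched pairs: 13; unmatched l rows kept: 1.
Total: 13 matched + 1 padded = 14 rows.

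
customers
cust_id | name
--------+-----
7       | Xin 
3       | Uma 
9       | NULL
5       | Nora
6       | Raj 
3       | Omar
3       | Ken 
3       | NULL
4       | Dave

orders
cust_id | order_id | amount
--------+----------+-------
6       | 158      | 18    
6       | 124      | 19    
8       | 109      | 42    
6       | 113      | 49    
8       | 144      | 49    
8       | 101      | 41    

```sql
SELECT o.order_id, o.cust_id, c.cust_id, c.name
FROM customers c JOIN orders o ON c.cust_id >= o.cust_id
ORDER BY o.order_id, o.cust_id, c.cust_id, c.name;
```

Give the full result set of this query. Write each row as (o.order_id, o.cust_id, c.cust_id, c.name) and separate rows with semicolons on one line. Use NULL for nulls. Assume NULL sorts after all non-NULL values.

(101, 8, 9, NULL); (109, 8, 9, NULL); (113, 6, 6, Raj); (113, 6, 7, Xin); (113, 6, 9, NULL); (124, 6, 6, Raj); (124, 6, 7, Xin); (124, 6, 9, NULL); (144, 8, 9, NULL); (158, 6, 6, Raj); (158, 6, 7, Xin); (158, 6, 9, NULL)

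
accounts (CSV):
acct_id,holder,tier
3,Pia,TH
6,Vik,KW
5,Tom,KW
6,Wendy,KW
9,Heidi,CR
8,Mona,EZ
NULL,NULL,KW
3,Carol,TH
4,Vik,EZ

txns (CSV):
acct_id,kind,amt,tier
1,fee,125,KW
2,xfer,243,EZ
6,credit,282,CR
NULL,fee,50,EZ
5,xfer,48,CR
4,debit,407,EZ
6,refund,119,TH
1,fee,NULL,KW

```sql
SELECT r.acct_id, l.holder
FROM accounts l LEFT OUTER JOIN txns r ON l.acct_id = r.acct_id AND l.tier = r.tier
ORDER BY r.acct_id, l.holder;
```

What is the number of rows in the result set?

9

LEFT JOIN keeps every row from `accounts`; unmatched rows get NULL for `txns`'s columns.
Matching on l.acct_id = r.acct_id AND l.tier = r.tier. A NULL in a compared column never satisfies the condition.
- acct_id=3, tier=TH: no r row matches, row kept with r columns NULL.
- acct_id=6, tier=KW: no r row matches, row kept with r columns NULL.
- acct_id=5, tier=KW: no r row matches, row kept with r columns NULL.
- acct_id=6, tier=KW: no r row matches, row kept with r columns NULL.
- acct_id=9, tier=CR: no r row matches, row kept with r columns NULL.
- acct_id=8, tier=EZ: no r row matches, row kept with r columns NULL.
- acct_id=NULL, tier=KW: no r row matches, row kept with r columns NULL.
- acct_id=3, tier=TH: no r row matches, row kept with r columns NULL.
- acct_id=4, tier=EZ: 1 matching r row(s), so 1 row(s) emitted.
Total: 1 matched + 8 padded = 9 rows.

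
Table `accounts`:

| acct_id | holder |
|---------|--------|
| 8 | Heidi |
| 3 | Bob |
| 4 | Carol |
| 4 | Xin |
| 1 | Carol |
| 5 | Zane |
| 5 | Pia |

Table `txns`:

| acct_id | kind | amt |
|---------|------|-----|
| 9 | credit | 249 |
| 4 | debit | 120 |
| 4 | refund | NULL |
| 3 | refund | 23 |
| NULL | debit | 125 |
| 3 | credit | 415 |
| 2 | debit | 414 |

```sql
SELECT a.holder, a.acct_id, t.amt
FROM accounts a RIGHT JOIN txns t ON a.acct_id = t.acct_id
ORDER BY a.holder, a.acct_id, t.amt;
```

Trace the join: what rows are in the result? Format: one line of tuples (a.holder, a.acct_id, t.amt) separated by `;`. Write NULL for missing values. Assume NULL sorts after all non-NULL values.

RIGHT JOIN keeps every row from `txns`; unmatched rows get NULL for `accounts`'s columns.
Matching on a.acct_id = t.acct_id. A NULL in a compared column never satisfies the condition.
- a[0] acct_id=8 → no match.
- a[1] acct_id=3 → 2 match(es) in t → 2 row(s).
- a[2] acct_id=4 → 2 match(es) in t → 2 row(s).
- a[3] acct_id=4 → 2 match(es) in t → 2 row(s).
- a[4] acct_id=1 → no match.
- a[5] acct_id=5 → no match.
- a[6] acct_id=5 → no match.
- plus 3 unmatched t row(s), each kept with NULL a columns.
After projecting and ordering:
a.holder | a.acct_id | t.amt
Bob | 3 | 23
Bob | 3 | 415
Carol | 4 | 120
Carol | 4 | NULL
Xin | 4 | 120
Xin | 4 | NULL
NULL | NULL | 125
NULL | NULL | 249
NULL | NULL | 414

(Bob, 3, 23); (Bob, 3, 415); (Carol, 4, 120); (Carol, 4, NULL); (Xin, 4, 120); (Xin, 4, NULL); (NULL, NULL, 125); (NULL, NULL, 249); (NULL, NULL, 414)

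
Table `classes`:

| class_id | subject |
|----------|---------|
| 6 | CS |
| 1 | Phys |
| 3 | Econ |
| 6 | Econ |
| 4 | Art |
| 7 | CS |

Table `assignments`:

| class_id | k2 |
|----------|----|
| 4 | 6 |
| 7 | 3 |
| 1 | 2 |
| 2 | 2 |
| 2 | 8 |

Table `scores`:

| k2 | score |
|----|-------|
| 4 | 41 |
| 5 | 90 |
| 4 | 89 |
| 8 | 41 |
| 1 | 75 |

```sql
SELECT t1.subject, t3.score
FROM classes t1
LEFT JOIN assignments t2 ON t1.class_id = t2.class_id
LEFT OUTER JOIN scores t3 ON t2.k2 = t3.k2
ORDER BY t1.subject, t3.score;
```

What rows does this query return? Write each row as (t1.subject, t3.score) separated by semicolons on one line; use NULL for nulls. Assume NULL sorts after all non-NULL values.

(Art, NULL); (CS, NULL); (CS, NULL); (Econ, NULL); (Econ, NULL); (Phys, NULL)

Joins associate left-to-right: classes LEFT JOIN assignments on class_id gives 6 intermediate row(s).
Then LEFT JOIN `scores t3` on k2: each of those 6 rows is kept; rows whose t2.k2 has no match in t3 get NULL for t3's columns.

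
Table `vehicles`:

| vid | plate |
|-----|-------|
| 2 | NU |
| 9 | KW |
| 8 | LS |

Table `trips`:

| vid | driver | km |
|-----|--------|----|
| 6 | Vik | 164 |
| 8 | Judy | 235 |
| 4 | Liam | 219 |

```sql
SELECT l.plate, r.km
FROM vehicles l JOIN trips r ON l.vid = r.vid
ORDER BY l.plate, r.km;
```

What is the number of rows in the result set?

INNER JOIN keeps only pairs where the ON condition holds.
Matching on l.vid = r.vid.
- vid=2: no matching r row, dropped.
- vid=9: no matching r row, dropped.
- vid=8: 1 matching r row(s), so 1 row(s) emitted.
Total: 1 rows.

1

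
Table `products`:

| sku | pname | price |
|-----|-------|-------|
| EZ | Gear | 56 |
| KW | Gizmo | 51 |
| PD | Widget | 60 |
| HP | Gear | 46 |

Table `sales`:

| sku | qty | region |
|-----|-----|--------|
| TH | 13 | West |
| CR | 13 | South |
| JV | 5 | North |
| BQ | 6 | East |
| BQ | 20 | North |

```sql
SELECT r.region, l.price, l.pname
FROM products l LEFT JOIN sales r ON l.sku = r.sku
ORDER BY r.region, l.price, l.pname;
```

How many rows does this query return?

LEFT JOIN keeps every row from `products`; unmatched rows get NULL for `sales`'s columns.
Matching on l.sku = r.sku.
- l row (sku=EZ): no match → kept, r columns NULL.
- l row (sku=KW): no match → kept, r columns NULL.
- l row (sku=PD): no match → kept, r columns NULL.
- l row (sku=HP): no match → kept, r columns NULL.
Total: 0 matched + 4 padded = 4 rows.

4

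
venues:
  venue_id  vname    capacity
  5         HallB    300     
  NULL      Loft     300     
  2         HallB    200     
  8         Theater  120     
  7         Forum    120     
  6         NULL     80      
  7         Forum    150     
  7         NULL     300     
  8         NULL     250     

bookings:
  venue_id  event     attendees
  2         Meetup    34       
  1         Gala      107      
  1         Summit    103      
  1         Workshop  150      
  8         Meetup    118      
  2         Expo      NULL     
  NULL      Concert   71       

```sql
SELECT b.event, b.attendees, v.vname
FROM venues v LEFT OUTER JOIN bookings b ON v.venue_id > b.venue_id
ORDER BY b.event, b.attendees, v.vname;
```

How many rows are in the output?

LEFT JOIN keeps every row from `venues`; unmatched rows get NULL for `bookings`'s columns.
Matching on v.venue_id > b.venue_id. A NULL in a compared column never satisfies the condition.
- v (venue_id=5) pairs with 5 row(s) of b.
- v (venue_id=NULL) has no partner → padded with NULL.
- v (venue_id=2) pairs with 3 row(s) of b.
- v (venue_id=8) pairs with 5 row(s) of b.
- v (venue_id=7) pairs with 5 row(s) of b.
- v (venue_id=6) pairs with 5 row(s) of b.
- v (venue_id=7) pairs with 5 row(s) of b.
- v (venue_id=7) pairs with 5 row(s) of b.
- v (venue_id=8) pairs with 5 row(s) of b.
Total: 38 matched + 1 padded = 39 rows.

39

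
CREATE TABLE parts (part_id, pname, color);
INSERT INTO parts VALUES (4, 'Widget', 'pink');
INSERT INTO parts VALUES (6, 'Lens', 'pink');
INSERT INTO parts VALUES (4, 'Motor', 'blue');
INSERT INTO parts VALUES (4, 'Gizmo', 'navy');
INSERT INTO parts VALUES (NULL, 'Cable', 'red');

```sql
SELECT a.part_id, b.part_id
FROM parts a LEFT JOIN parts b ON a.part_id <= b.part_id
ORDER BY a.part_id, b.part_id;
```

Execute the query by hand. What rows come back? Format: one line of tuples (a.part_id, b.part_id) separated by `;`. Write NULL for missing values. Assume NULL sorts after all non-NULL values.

LEFT JOIN keeps every row from `parts a`; unmatched rows get NULL for `parts b`'s columns.
Matching on a.part_id <= b.part_id. A NULL in a compared column never satisfies the condition.
Matched pairs: 13; unmatched a rows kept: 1.

(4, 4); (4, 4); (4, 4); (4, 4); (4, 4); (4, 4); (4, 4); (4, 4); (4, 4); (4, 6); (4, 6); (4, 6); (6, 6); (NULL, NULL)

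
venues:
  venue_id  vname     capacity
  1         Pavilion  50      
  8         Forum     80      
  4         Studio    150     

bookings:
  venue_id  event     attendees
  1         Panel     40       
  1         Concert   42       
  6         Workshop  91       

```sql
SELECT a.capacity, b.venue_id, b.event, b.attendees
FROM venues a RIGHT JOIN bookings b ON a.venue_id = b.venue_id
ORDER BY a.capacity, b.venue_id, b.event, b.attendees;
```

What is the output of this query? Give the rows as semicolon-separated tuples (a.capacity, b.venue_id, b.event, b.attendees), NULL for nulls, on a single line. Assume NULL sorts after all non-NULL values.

(50, 1, Concert, 42); (50, 1, Panel, 40); (NULL, 6, Workshop, 91)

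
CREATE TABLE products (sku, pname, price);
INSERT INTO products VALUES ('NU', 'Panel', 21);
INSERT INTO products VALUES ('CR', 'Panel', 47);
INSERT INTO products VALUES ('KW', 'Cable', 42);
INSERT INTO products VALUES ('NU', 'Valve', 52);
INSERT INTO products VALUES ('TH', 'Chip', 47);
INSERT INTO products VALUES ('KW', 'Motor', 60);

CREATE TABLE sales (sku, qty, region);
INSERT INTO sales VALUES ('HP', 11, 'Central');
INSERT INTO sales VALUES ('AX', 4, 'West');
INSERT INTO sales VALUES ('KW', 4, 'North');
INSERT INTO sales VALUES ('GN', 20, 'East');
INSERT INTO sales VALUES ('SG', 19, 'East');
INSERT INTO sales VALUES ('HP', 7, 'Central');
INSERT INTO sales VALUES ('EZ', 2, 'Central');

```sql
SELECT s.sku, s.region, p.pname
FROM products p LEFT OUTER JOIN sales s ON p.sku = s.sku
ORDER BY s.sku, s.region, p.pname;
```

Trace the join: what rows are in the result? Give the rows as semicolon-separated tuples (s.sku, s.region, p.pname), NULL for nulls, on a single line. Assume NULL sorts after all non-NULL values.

LEFT JOIN keeps every row from `products`; unmatched rows get NULL for `sales`'s columns.
Matching on p.sku = s.sku.
Matched pairs: 2; unmatched p rows kept: 4.

(KW, North, Cable); (KW, North, Motor); (NULL, NULL, Chip); (NULL, NULL, Panel); (NULL, NULL, Panel); (NULL, NULL, Valve)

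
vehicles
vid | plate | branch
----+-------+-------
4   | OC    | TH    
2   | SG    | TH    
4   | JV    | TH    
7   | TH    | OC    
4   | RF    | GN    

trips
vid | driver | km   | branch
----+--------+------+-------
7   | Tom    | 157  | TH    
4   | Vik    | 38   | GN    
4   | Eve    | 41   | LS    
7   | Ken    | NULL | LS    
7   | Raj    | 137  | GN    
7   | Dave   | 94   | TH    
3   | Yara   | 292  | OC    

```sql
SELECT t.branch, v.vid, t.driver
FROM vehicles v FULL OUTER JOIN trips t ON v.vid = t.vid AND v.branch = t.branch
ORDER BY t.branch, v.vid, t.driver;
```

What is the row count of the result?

FULL OUTER JOIN keeps every row from both sides; unmatched rows get NULL for the other side's columns.
Matching on v.vid = t.vid AND v.branch = t.branch.
Matched pairs: 1; unmatched v rows kept: 4; unmatched t rows kept: 6.
Total: 1 matched + 10 padded = 11 rows.

11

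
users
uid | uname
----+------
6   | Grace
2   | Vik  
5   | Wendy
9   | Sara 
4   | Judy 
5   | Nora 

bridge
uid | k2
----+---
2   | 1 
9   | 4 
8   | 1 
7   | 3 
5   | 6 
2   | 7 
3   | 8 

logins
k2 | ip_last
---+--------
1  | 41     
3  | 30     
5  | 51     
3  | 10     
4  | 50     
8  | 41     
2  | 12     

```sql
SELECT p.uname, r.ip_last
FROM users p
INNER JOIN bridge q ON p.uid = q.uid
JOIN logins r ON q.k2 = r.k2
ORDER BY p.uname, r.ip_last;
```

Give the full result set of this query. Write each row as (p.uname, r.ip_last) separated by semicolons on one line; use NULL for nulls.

(Sara, 50); (Vik, 41)

Joins associate left-to-right: users INNER JOIN bridge on uid gives 5 intermediate row(s).
Then INNER JOIN `logins r` on k2: keep only rows whose q.k2 appears in r.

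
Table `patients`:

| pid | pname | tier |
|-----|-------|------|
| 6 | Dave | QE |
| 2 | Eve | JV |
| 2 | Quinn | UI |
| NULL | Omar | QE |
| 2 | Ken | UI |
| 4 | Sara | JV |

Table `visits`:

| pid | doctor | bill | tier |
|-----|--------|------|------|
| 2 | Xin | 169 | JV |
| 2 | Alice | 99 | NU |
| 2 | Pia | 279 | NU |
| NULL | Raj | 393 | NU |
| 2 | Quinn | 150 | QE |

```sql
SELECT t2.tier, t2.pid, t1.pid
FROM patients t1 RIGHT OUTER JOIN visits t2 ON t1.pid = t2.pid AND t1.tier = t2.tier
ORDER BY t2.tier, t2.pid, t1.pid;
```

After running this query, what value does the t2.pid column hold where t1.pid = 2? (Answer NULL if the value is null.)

RIGHT JOIN keeps every row from `visits`; unmatched rows get NULL for `patients`'s columns.
Matching on t1.pid = t2.pid AND t1.tier = t2.tier. A NULL in a compared column never satisfies the condition.
- pid=6, tier=QE: no matching t2 row.
- pid=2, tier=JV: 1 matching t2 row(s), so 1 row(s) emitted.
- pid=2, tier=UI: no matching t2 row.
- pid=NULL, tier=QE: no matching t2 row.
- pid=2, tier=UI: no matching t2 row.
- pid=4, tier=JV: no matching t2 row.
- 4 t2 row(s) had no t1 match → kept, t1 columns NULL.

2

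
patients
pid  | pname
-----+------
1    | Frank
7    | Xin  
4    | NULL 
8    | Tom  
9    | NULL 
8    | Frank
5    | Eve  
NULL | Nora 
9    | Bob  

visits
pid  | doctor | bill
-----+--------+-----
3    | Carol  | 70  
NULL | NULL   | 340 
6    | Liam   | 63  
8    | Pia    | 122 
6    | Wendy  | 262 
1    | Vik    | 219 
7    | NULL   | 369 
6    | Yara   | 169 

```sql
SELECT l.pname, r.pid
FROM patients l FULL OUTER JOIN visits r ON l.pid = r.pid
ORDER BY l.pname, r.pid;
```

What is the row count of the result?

FULL OUTER JOIN keeps every row from both sides; unmatched rows get NULL for the other side's columns.
Matching on l.pid = r.pid. A NULL in a compared column never satisfies the condition.
Matched pairs: 4; unmatched l rows kept: 5; unmatched r rows kept: 5.
Total: 4 matched + 10 padded = 14 rows.

14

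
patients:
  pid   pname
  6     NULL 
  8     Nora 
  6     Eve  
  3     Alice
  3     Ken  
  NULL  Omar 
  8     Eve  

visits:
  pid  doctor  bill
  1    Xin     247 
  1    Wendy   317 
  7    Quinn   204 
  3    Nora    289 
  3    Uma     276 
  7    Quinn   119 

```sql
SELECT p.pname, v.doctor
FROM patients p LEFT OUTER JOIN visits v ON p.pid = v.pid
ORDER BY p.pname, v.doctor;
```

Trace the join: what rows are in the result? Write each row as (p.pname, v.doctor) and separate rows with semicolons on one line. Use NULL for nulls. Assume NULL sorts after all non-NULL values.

(Alice, Nora); (Alice, Uma); (Eve, NULL); (Eve, NULL); (Ken, Nora); (Ken, Uma); (Nora, NULL); (Omar, NULL); (NULL, NULL)

LEFT JOIN keeps every row from `patients`; unmatched rows get NULL for `visits`'s columns.
Matching on p.pid = v.pid. A NULL in a compared column never satisfies the condition.
Matched pairs: 4; unmatched p rows kept: 5.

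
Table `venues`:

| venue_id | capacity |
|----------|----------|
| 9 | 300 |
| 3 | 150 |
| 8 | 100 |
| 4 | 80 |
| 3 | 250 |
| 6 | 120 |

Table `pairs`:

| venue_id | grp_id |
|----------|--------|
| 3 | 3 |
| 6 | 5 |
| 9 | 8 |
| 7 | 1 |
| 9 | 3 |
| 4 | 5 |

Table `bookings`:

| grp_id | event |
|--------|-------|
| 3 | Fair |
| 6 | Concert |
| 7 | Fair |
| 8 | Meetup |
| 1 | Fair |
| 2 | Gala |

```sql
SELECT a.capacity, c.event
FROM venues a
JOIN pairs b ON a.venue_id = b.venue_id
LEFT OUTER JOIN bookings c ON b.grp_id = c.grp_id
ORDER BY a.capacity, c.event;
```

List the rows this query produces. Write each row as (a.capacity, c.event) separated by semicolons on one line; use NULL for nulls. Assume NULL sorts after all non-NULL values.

(80, NULL); (120, NULL); (150, Fair); (250, Fair); (300, Fair); (300, Meetup)

Step 1 — a INNER JOIN b on venue_id → 6 row(s).
Then LEFT JOIN `bookings c` on grp_id: each of those 6 rows is kept; rows whose b.grp_id has no match in c get NULL for c's columns.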